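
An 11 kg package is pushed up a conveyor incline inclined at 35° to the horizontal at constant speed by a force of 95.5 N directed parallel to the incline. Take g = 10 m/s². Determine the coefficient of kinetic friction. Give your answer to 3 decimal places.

0.360

At constant speed ΣF = 0 along the incline. The applied 95.5 N acts up the slope; the weight component mg sin 35° = 63.093 N and kinetic friction μN both act down the slope.
So 95.5 = 63.093 + μ × 90.107, giving μ = (95.5 − 63.093) / 90.107 = 0.3597.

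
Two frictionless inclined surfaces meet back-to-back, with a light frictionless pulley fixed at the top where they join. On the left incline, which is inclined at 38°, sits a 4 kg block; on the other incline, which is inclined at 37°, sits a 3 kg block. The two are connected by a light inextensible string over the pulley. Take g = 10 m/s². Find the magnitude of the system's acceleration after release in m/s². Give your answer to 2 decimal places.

Resolve each weight along its own incline: the 4 kg mass has component 4 × 10 × sin 38° = 24.626 N down its slope, and the 3 kg mass has 3 × 10 × sin 37° = 18.054 N down its slope.
The 4 kg side's 24.626 N exceeds the other side's 18.054 N, so that mass slides down and the 3 kg mass slides up. Taking that direction as positive, Newton's second law for the whole system gives 24.626 − 18.054 = (4 + 3) a, so a = 6.572 / 7 = 0.9389 m/s².

0.94 m/s²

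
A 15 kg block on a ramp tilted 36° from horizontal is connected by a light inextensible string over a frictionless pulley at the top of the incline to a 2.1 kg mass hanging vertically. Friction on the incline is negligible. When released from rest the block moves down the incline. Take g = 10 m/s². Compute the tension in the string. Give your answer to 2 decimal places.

29.25 N

For the block on the incline: the weight component along the slope is m₁g sin 36° = 15 × 10 × 0.5878 = 88.170 N and the normal force is N = m₁g cos 36° = 121.353 N.
Newton's second law for the block (down-slope positive): 88.170 − T = 15 a. For the hanging mass (upward positive): T − 2.1 × 10 = 2.1 a.
Adding the two equations eliminates T: 67.170 = 17.1 a, so a = 3.9281 m/s².
Then from the hanging mass's equation, T = 2.1 × (10 + 3.9281) = 29.249 N.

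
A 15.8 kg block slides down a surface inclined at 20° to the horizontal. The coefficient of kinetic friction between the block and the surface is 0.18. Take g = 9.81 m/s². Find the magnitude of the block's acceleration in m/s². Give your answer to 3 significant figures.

1.70 m/s²

Resolving the weight along the incline: the component pulling the block down the slope is mg sin 20° = 15.8 × 9.81 × 0.3420 = 53.009 N, and the normal force is N = mg cos 20° = 15.8 × 9.81 × 0.9397 = 145.652 N.
Kinetic friction acts up the slope with magnitude f = μN = 0.18 × 145.652 = 26.217 N.
Net force along the incline is 53.009 − 26.217 = 26.792 N, so a = 26.792 / 15.8 = 1.6957 m/s².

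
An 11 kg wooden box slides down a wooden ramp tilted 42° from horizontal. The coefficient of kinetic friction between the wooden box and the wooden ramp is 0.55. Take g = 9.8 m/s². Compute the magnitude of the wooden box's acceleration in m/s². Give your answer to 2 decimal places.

Resolving the weight along the incline: the component pulling the wooden box down the slope is mg sin 42° = 11 × 9.8 × 0.6691 = 72.129 N, and the normal force is N = mg cos 42° = 11 × 9.8 × 0.7431 = 80.106 N.
Kinetic friction acts up the slope with magnitude f = μN = 0.55 × 80.106 = 44.058 N.
Net force along the incline is 72.129 − 44.058 = 28.071 N, so a = 28.071 / 11 = 2.5519 m/s².

2.55 m/s²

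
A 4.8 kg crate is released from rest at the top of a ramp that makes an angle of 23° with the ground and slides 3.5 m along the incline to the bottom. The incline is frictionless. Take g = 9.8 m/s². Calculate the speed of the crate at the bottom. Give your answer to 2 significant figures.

5.2 m/s

The weight component along the incline is mg sin 23° = 18.380 N and the normal force is N = mg cos 23° = 43.301 N.
With no friction, a = g sin 23° = 3.8292 m/s².
Starting from rest over a distance of 3.5 m, v² = 2aL = 2 × 3.8292 × 3.5 = 26.8044, so v = 5.1773 m/s.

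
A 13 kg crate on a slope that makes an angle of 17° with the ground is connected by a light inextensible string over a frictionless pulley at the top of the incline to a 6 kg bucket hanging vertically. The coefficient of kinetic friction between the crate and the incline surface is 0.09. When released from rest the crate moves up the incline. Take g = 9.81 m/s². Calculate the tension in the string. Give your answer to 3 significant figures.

55.5 N

For the crate on the incline: the weight component along the slope is m₁g sin 17° = 13 × 9.81 × 0.2924 = 37.290 N and the normal force is N = m₁g cos 17° = 121.958 N.
Kinetic friction opposes the crate's motion up the incline: f = μN = 0.09 × 121.958 = 10.976 N acting down the slope.
Newton's second law for the crate (up-slope positive): T − 37.290 − 10.976 = 13 a. For the hanging bucket (downward positive): 6 × 9.81 − T = 6 a.
Adding the two equations eliminates T: 10.594 = 19 a, so a = 0.5576 m/s².
Then from the hanging bucket's equation, T = 6 × (9.81 − 0.5576) = 55.514 N.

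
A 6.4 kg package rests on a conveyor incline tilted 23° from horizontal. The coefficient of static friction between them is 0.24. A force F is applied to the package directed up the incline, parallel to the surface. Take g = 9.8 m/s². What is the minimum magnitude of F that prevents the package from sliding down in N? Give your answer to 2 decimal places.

10.65 N

The normal force is N = mg cos 23° = 57.734 N. With F at its minimum the package is on the verge of sliding down, so static friction is at its maximum μ_s N = 0.24 × 57.734 = 13.856 N and acts up the slope.
Equilibrium along the incline: F + μ_s N = mg sin 23°, so F = 24.507 − 13.856 = 10.651 N.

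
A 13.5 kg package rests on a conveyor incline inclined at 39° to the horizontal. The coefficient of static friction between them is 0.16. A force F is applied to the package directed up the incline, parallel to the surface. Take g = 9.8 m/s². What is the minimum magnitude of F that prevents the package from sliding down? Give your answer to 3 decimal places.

The normal force is N = mg cos 39° = 102.816 N. With F at its minimum the package is on the verge of sliding down, so static friction is at its maximum μ_s N = 0.16 × 102.816 = 16.451 N and acts up the slope.
Equilibrium along the incline: F + μ_s N = mg sin 39°, so F = 83.259 − 16.451 = 66.808 N.

66.808 N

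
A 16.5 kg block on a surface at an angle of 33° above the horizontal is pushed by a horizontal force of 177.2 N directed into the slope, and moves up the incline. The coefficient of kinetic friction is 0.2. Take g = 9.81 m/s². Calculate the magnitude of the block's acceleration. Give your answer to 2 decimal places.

The horizontal push has components F cos 33° = 177.2 × 0.8387 = 148.618 N up the incline and F sin 33° = 177.2 × 0.5446 = 96.503 N pressing into the surface.
The normal force is therefore N = mg cos 33° + F sin 33° = 135.756 + 96.503 = 232.259 N, and kinetic friction down the slope is μN = 0.2 × 232.259 = 46.452 N.
Along the incline: F cos 33° − mg sin 33° − μN = ma, so 148.618 − 88.152 − 46.452 = 16.5 a, giving a = 0.8493 m/s².

0.85 m/s²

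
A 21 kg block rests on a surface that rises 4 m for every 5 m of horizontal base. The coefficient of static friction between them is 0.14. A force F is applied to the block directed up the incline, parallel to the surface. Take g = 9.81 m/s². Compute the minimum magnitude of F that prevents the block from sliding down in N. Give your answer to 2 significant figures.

The normal force is N = mg cos 38.66° = 160.867 N. With F at its minimum the block is on the verge of sliding down, so static friction is at its maximum μ_s N = 0.14 × 160.867 = 22.521 N and acts up the slope.
Equilibrium along the incline: F + μ_s N = mg sin 38.66°, so F = 128.693 − 22.521 = 106.172 N.

110 N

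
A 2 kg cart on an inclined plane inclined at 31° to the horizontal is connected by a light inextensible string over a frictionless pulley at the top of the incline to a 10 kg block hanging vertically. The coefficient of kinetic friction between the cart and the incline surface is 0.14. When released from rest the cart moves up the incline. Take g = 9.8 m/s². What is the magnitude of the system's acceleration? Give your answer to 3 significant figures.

For the cart on the incline: the weight component along the slope is m₁g sin 31° = 2 × 9.8 × 0.5150 = 10.094 N and the normal force is N = m₁g cos 31° = 16.800 N.
Kinetic friction opposes the cart's motion up the incline: f = μN = 0.14 × 16.800 = 2.352 N acting down the slope.
Newton's second law for the cart (up-slope positive): T − 10.094 − 2.352 = 2 a. For the hanging block (downward positive): 10 × 9.8 − T = 10 a.
Adding the two equations eliminates T: 85.554 = 12 a, so a = 7.1295 m/s².

7.13 m/s²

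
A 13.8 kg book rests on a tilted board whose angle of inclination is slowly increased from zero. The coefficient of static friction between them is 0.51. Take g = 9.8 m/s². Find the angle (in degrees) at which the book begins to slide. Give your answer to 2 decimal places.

27.02°

At the threshold of sliding, static friction is at its maximum μ_s N and exactly balances the weight component along the incline: mg sin θ = μ_s mg cos θ.
Hence tan θ = μ_s = 0.51, so θ = arctan(0.51) = 27.0216°.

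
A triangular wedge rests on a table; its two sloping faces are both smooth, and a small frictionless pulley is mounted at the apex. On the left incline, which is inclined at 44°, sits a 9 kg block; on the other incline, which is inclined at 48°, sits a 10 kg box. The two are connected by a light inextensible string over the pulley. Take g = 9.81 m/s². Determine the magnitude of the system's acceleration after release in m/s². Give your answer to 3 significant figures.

Resolve each weight along its own incline: the 9 kg mass has component 9 × 9.81 × sin 44° = 61.331 N down its slope, and the 10 kg mass has 10 × 9.81 × sin 48° = 72.903 N down its slope.
The 10 kg side's 72.903 N exceeds the other side's 61.331 N, so that mass slides down and the 9 kg mass slides up. Taking that direction as positive, Newton's second law for the whole system gives 72.903 − 61.331 = (9 + 10) a, so a = 11.572 / 19 = 0.6091 m/s².

0.609 m/s²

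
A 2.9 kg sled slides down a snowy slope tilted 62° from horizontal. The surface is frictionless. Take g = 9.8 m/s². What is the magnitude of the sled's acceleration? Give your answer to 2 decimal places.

Resolving the weight along the incline: the component pulling the sled down the slope is mg sin 62° = 2.9 × 9.8 × 0.8829 = 25.092 N, and the normal force is N = mg cos 62° = 2.9 × 9.8 × 0.4695 = 13.343 N.
With no friction the net force along the incline is 25.092 N, so a = g sin 62° = 25.092 / 2.9 = 8.6524 m/s².

8.65 m/s²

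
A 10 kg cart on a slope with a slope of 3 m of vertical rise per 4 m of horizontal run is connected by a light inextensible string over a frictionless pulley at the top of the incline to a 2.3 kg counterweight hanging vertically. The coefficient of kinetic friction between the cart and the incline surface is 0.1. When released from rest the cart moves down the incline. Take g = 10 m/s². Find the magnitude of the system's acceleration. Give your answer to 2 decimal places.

2.36 m/s²

For the cart on the incline: the weight component along the slope is m₁g sin 36.87° = 10 × 10 × 0.6000 = 60.000 N and the normal force is N = m₁g cos 36.87° = 80.000 N.
Kinetic friction opposes the cart's motion down the incline: f = μN = 0.1 × 80.000 = 8.000 N acting up the slope.
Newton's second law for the cart (down-slope positive): 60.000 − 8.000 − T = 10 a. For the hanging counterweight (upward positive): T − 2.3 × 10 = 2.3 a.
Adding the two equations eliminates T: 29.000 = 12.3 a, so a = 2.3577 m/s².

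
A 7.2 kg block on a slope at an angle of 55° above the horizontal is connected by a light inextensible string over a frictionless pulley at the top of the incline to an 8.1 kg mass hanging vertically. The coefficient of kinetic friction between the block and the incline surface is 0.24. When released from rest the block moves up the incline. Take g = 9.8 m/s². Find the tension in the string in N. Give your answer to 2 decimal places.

For the block on the incline: the weight component along the slope is m₁g sin 55° = 7.2 × 9.8 × 0.8192 = 57.803 N and the normal force is N = m₁g cos 55° = 40.472 N.
Kinetic friction opposes the block's motion up the incline: f = μN = 0.24 × 40.472 = 9.713 N acting down the slope.
Newton's second law for the block (up-slope positive): T − 57.803 − 9.713 = 7.2 a. For the hanging mass (downward positive): 8.1 × 9.8 − T = 8.1 a.
Adding the two equations eliminates T: 11.864 = 15.3 a, so a = 0.7754 m/s².
Then from the hanging mass's equation, T = 8.1 × (9.8 − 0.7754) = 73.099 N.

73.10 N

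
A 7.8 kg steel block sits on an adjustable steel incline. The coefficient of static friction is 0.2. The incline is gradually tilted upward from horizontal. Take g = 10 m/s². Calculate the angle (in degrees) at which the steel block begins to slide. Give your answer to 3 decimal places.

At the threshold of sliding, static friction is at its maximum μ_s N and exactly balances the weight component along the incline: mg sin θ = μ_s mg cos θ.
Hence tan θ = μ_s = 0.2, so θ = arctan(0.2) = 11.3099°.

11.310°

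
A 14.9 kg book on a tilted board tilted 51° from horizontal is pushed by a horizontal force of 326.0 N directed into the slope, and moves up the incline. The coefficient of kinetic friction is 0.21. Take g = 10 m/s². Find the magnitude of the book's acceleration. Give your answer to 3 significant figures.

The horizontal push has components F cos 51° = 326.0 × 0.6293 = 205.152 N up the incline and F sin 51° = 326.0 × 0.7771 = 253.335 N pressing into the surface.
The normal force is therefore N = mg cos 51° + F sin 51° = 93.766 + 253.335 = 347.101 N, and kinetic friction down the slope is μN = 0.21 × 347.101 = 72.891 N.
Along the incline: F cos 51° − mg sin 51° − μN = ma, so 205.152 − 115.788 − 72.891 = 14.9 a, giving a = 1.1056 m/s².

1.11 m/s²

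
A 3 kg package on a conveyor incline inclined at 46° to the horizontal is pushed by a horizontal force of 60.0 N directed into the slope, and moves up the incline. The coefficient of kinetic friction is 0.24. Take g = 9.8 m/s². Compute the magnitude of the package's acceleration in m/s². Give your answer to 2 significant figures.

The horizontal push has components F cos 46° = 60.0 × 0.6947 = 41.682 N up the incline and F sin 46° = 60.0 × 0.7193 = 43.158 N pressing into the surface.
The normal force is therefore N = mg cos 46° + F sin 46° = 20.424 + 43.158 = 63.582 N, and kinetic friction down the slope is μN = 0.24 × 63.582 = 15.260 N.
Along the incline: F cos 46° − mg sin 46° − μN = ma, so 41.682 − 21.147 − 15.260 = 3 a, giving a = 1.7583 m/s².

1.8 m/s²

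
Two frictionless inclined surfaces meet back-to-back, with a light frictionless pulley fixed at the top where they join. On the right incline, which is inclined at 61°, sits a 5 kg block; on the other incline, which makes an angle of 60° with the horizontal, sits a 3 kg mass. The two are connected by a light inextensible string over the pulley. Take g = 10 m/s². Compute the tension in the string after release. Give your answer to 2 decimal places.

Resolve each weight along its own incline: the 5 kg mass has component 5 × 10 × sin 61° = 43.731 N down its slope, and the 3 kg mass has 3 × 10 × sin 60° = 25.981 N down its slope.
The 5 kg side's 43.731 N exceeds the other side's 25.981 N, so that mass slides down and the 3 kg mass slides up. Taking that direction as positive, Newton's second law for the whole system gives 43.731 − 25.981 = (5 + 3) a, so a = 17.750 / 8 = 2.2188 m/s².
For the 3 kg mass (up-slope positive): T − 25.981 = 3 × 2.2188, so T = 32.637 N.

32.64 N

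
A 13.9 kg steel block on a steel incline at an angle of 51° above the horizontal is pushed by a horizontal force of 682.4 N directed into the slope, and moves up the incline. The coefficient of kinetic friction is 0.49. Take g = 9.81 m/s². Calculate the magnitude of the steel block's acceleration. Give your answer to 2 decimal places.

The horizontal push has components F cos 51° = 682.4 × 0.6293 = 429.434 N up the incline and F sin 51° = 682.4 × 0.7771 = 530.293 N pressing into the surface.
The normal force is therefore N = mg cos 51° + F sin 51° = 85.811 + 530.293 = 616.104 N, and kinetic friction down the slope is μN = 0.49 × 616.104 = 301.891 N.
Along the incline: F cos 51° − mg sin 51° − μN = ma, so 429.434 − 105.965 − 301.891 = 13.9 a, giving a = 1.5524 m/s².

1.55 m/s²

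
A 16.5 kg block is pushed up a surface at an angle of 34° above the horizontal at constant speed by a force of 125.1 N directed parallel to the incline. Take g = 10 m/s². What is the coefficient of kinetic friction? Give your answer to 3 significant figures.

At constant speed ΣF = 0 along the incline. The applied 125.1 N acts up the slope; the weight component mg sin 34° = 92.267 N and kinetic friction μN both act down the slope.
So 125.1 = 92.267 + μ × 136.791, giving μ = (125.1 − 92.267) / 136.791 = 0.2400.

0.240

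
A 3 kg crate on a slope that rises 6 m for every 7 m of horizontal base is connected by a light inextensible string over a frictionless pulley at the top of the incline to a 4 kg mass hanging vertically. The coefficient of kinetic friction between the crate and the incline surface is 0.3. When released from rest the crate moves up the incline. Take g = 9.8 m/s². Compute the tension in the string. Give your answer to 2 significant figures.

32 N

For the crate on the incline: the weight component along the slope is m₁g sin 40.60° = 3 × 9.8 × 0.6508 = 19.134 N and the normal force is N = m₁g cos 40.60° = 22.322 N.
Kinetic friction opposes the crate's motion up the incline: f = μN = 0.3 × 22.322 = 6.697 N acting down the slope.
Newton's second law for the crate (up-slope positive): T − 19.134 − 6.697 = 3 a. For the hanging mass (downward positive): 4 × 9.8 − T = 4 a.
Adding the two equations eliminates T: 13.369 = 7 a, so a = 1.9099 m/s².
Then from the hanging mass's equation, T = 4 × (9.8 − 1.9099) = 31.560 N.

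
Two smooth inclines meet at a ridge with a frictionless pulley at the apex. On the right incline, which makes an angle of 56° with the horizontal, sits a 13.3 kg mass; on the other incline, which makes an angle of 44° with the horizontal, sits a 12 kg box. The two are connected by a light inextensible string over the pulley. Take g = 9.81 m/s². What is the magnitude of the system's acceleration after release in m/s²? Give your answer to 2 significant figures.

1.0 m/s²

Resolve each weight along its own incline: the 13.3 kg mass has component 13.3 × 9.81 × sin 56° = 108.167 N down its slope, and the 12 kg mass has 12 × 9.81 × sin 44° = 81.775 N down its slope.
The 13.3 kg side's 108.167 N exceeds the other side's 81.775 N, so that mass slides down and the 12 kg mass slides up. Taking that direction as positive, Newton's second law for the whole system gives 108.167 − 81.775 = (13.3 + 12) a, so a = 26.392 / 25.3 = 1.0432 m/s².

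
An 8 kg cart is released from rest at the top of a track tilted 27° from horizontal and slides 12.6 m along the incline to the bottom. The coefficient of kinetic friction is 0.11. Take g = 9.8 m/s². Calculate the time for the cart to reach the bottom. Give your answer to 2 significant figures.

The weight component along the incline is mg sin 27° = 35.593 N and the normal force is N = mg cos 27° = 69.855 N.
Friction up the slope is f = μN = 0.11 × 69.855 = 7.684 N, so the net downslope force is 35.593 − 7.684 = 27.909 N and a = 27.909 / 8 = 3.4886 m/s².
Starting from rest, L = ½at², so t = √(2L/a) = √(2 × 12.6 / 3.4886) = 2.6877 s.

2.7 s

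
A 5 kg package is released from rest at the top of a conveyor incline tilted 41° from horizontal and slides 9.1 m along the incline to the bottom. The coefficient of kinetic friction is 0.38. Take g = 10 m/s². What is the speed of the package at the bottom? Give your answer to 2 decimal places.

8.20 m/s

The weight component along the incline is mg sin 41° = 32.803 N and the normal force is N = mg cos 41° = 37.735 N.
Friction up the slope is f = μN = 0.38 × 37.735 = 14.339 N, so the net downslope force is 32.803 − 14.339 = 18.464 N and a = 18.464 / 5 = 3.6928 m/s².
Starting from rest over a distance of 9.1 m, v² = 2aL = 2 × 3.6928 × 9.1 = 67.2090, so v = 8.1981 m/s.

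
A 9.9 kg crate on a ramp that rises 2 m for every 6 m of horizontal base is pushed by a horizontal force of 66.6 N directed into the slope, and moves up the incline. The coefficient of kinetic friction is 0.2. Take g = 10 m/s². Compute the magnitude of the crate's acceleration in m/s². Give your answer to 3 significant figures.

0.897 m/s²

The horizontal push has components F cos 18.43° = 66.6 × 0.9487 = 63.183 N up the incline and F sin 18.43° = 66.6 × 0.3162 = 21.059 N pressing into the surface.
The normal force is therefore N = mg cos 18.43° + F sin 18.43° = 93.921 + 21.059 = 114.980 N, and kinetic friction down the slope is μN = 0.2 × 114.980 = 22.996 N.
Along the incline: F cos 18.43° − mg sin 18.43° − μN = ma, so 63.183 − 31.304 − 22.996 = 9.9 a, giving a = 0.8973 m/s².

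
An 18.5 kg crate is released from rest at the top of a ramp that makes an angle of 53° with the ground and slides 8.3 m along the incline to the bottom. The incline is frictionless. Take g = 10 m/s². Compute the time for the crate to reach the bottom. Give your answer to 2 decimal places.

The weight component along the incline is mg sin 53° = 147.748 N and the normal force is N = mg cos 53° = 111.336 N.
With no friction, a = g sin 53° = 7.9864 m/s².
Starting from rest, L = ½at², so t = √(2L/a) = √(2 × 8.3 / 7.9864) = 1.4417 s.

1.44 s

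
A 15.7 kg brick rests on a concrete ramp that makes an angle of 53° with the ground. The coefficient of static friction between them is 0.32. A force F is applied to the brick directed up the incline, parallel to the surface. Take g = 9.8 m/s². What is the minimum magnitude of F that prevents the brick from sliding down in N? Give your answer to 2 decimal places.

93.25 N

The normal force is N = mg cos 53° = 92.595 N. With F at its minimum the brick is on the verge of sliding down, so static friction is at its maximum μ_s N = 0.32 × 92.595 = 29.630 N and acts up the slope.
Equilibrium along the incline: F + μ_s N = mg sin 53°, so F = 122.878 − 29.630 = 93.248 N.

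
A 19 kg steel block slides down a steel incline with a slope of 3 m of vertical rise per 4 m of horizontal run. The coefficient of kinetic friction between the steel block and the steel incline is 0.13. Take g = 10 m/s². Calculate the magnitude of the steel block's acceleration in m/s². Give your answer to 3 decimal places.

4.960 m/s²

Resolving the weight along the incline: the component pulling the steel block down the slope is mg sin 36.87° = 19 × 10 × 0.6000 = 114.000 N, and the normal force is N = mg cos 36.87° = 19 × 10 × 0.8000 = 152.000 N.
Kinetic friction acts up the slope with magnitude f = μN = 0.13 × 152.000 = 19.760 N.
Net force along the incline is 114.000 − 19.760 = 94.240 N, so a = 94.240 / 19 = 4.9600 m/s².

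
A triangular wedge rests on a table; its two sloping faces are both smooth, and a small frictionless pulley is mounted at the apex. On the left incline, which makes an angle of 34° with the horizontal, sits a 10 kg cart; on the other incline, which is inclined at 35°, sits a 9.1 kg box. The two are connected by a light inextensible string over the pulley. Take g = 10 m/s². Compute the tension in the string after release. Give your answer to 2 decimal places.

Resolve each weight along its own incline: the 10 kg mass has component 10 × 10 × sin 34° = 55.919 N down its slope, and the 9.1 kg mass has 9.1 × 10 × sin 35° = 52.195 N down its slope.
The 10 kg side's 55.919 N exceeds the other side's 52.195 N, so that mass slides down and the 9.1 kg mass slides up. Taking that direction as positive, Newton's second law for the whole system gives 55.919 − 52.195 = (10 + 9.1) a, so a = 3.724 / 19.1 = 0.1950 m/s².
For the 9.1 kg mass (up-slope positive): T − 52.195 = 9.1 × 0.1950, so T = 53.970 N.

53.97 N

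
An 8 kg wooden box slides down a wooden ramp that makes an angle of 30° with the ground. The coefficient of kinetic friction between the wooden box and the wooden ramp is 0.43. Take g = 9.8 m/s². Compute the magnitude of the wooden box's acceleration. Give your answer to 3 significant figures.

1.25 m/s²

Resolving the weight along the incline: the component pulling the wooden box down the slope is mg sin 30° = 8 × 9.8 × 0.5000 = 39.200 N, and the normal force is N = mg cos 30° = 8 × 9.8 × 0.8660 = 67.894 N.
Kinetic friction acts up the slope with magnitude f = μN = 0.43 × 67.894 = 29.194 N.
Net force along the incline is 39.200 − 29.194 = 10.006 N, so a = 10.006 / 8 = 1.2508 m/s².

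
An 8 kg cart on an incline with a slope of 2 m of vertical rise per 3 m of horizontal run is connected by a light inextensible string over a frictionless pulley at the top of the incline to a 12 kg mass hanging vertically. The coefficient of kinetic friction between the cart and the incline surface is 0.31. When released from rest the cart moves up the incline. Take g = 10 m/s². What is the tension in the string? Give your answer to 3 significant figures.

For the cart on the incline: the weight component along the slope is m₁g sin 33.69° = 8 × 10 × 0.5547 = 44.376 N and the normal force is N = m₁g cos 33.69° = 66.564 N.
Kinetic friction opposes the cart's motion up the incline: f = μN = 0.31 × 66.564 = 20.635 N acting down the slope.
Newton's second law for the cart (up-slope positive): T − 44.376 − 20.635 = 8 a. For the hanging mass (downward positive): 12 × 10 − T = 12 a.
Adding the two equations eliminates T: 54.989 = 20 a, so a = 2.7494 m/s².
Then from the hanging mass's equation, T = 12 × (10 − 2.7494) = 87.007 N.

87.0 N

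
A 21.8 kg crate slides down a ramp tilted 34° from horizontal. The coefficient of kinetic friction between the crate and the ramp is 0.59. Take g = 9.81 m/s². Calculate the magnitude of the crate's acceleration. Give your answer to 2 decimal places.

Resolving the weight along the incline: the component pulling the crate down the slope is mg sin 34° = 21.8 × 9.81 × 0.5592 = 119.589 N, and the normal force is N = mg cos 34° = 21.8 × 9.81 × 0.8290 = 177.288 N.
Kinetic friction acts up the slope with magnitude f = μN = 0.59 × 177.288 = 104.600 N.
Net force along the incline is 119.589 − 104.600 = 14.989 N, so a = 14.989 / 21.8 = 0.6876 m/s².

0.69 m/s²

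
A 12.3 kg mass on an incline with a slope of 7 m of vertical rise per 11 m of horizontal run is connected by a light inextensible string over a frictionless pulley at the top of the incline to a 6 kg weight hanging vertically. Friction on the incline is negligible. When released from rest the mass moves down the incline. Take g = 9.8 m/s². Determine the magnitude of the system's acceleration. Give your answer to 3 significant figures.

For the mass on the incline: the weight component along the slope is m₁g sin 32.47° = 12.3 × 9.8 × 0.5369 = 64.718 N and the normal force is N = m₁g cos 32.47° = 101.695 N.
Newton's second law for the mass (down-slope positive): 64.718 − T = 12.3 a. For the hanging weight (upward positive): T − 6 × 9.8 = 6 a.
Adding the two equations eliminates T: 5.918 = 18.3 a, so a = 0.3234 m/s².

0.323 m/s²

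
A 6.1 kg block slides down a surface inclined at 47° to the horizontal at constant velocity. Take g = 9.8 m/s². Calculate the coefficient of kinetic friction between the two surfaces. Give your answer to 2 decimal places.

1.07

At constant velocity the net force along the incline is zero: mg sin 47° = μ mg cos 47°.
So μ = tan 47° = 0.7314 / 0.6820 = 1.0724.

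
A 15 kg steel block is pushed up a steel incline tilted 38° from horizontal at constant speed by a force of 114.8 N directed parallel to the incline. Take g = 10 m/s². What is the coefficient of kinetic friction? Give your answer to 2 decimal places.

At constant speed ΣF = 0 along the incline. The applied 114.8 N acts up the slope; the weight component mg sin 38° = 92.349 N and kinetic friction μN both act down the slope.
So 114.8 = 92.349 + μ × 118.202, giving μ = (114.8 − 92.349) / 118.202 = 0.1899.

0.19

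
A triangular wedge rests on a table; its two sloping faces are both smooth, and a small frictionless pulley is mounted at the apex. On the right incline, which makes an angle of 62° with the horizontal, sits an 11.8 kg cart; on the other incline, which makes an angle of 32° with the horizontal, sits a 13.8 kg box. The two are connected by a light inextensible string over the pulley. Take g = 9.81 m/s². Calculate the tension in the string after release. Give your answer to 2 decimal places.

Resolve each weight along its own incline: the 11.8 kg mass has component 11.8 × 9.81 × sin 62° = 102.208 N down its slope, and the 13.8 kg mass has 13.8 × 9.81 × sin 32° = 71.739 N down its slope.
The 11.8 kg side's 102.208 N exceeds the other side's 71.739 N, so that mass slides down and the 13.8 kg mass slides up. Taking that direction as positive, Newton's second law for the whole system gives 102.208 − 71.739 = (11.8 + 13.8) a, so a = 30.469 / 25.6 = 1.1902 m/s².
For the 13.8 kg mass (up-slope positive): T − 71.739 = 13.8 × 1.1902, so T = 88.164 N.

88.16 N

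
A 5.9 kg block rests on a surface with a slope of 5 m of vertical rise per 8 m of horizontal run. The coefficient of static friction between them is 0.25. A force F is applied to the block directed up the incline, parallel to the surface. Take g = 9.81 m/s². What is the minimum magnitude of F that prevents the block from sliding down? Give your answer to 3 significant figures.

The normal force is N = mg cos 32.01° = 49.081 N. With F at its minimum the block is on the verge of sliding down, so static friction is at its maximum μ_s N = 0.25 × 49.081 = 12.270 N and acts up the slope.
Equilibrium along the incline: F + μ_s N = mg sin 32.01°, so F = 30.676 − 12.270 = 18.406 N.

18.4 N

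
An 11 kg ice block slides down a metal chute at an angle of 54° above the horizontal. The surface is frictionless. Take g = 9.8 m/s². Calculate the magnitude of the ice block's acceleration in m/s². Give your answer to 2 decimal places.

7.93 m/s²

Resolving the weight along the incline: the component pulling the ice block down the slope is mg sin 54° = 11 × 9.8 × 0.8090 = 87.210 N, and the normal force is N = mg cos 54° = 11 × 9.8 × 0.5878 = 63.365 N.
With no friction the net force along the incline is 87.210 N, so a = g sin 54° = 87.210 / 11 = 7.9282 m/s².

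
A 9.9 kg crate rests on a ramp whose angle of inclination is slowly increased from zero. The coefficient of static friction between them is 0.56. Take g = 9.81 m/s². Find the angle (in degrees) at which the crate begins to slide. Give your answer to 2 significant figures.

29°

At the threshold of sliding, static friction is at its maximum μ_s N and exactly balances the weight component along the incline: mg sin θ = μ_s mg cos θ.
Hence tan θ = μ_s = 0.56, so θ = arctan(0.56) = 29.2488°.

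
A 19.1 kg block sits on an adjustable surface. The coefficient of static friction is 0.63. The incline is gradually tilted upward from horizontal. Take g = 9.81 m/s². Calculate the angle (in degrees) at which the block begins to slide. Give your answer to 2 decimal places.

32.21°

At the threshold of sliding, static friction is at its maximum μ_s N and exactly balances the weight component along the incline: mg sin θ = μ_s mg cos θ.
Hence tan θ = μ_s = 0.63, so θ = arctan(0.63) = 32.2109°.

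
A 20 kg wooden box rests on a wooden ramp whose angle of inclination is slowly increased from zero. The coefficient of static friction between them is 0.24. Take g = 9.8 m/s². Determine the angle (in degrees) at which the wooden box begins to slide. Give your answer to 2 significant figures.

13°

At the threshold of sliding, static friction is at its maximum μ_s N and exactly balances the weight component along the incline: mg sin θ = μ_s mg cos θ.
Hence tan θ = μ_s = 0.24, so θ = arctan(0.24) = 13.4957°.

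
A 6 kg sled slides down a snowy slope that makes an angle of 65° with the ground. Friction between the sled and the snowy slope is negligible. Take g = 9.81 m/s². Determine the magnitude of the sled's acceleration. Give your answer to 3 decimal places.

Resolving the weight along the incline: the component pulling the sled down the slope is mg sin 65° = 6 × 9.81 × 0.9063 = 53.345 N, and the normal force is N = mg cos 65° = 6 × 9.81 × 0.4226 = 24.874 N.
With no friction the net force along the incline is 53.345 N, so a = g sin 65° = 53.345 / 6 = 8.8908 m/s².

8.891 m/s²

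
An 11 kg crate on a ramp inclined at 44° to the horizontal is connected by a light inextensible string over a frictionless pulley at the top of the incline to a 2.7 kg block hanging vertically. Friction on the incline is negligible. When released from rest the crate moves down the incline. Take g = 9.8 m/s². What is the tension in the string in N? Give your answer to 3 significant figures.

36.0 N

For the crate on the incline: the weight component along the slope is m₁g sin 44° = 11 × 9.8 × 0.6947 = 74.889 N and the normal force is N = m₁g cos 44° = 77.545 N.
Newton's second law for the crate (down-slope positive): 74.889 − T = 11 a. For the hanging block (upward positive): T − 2.7 × 9.8 = 2.7 a.
Adding the two equations eliminates T: 48.429 = 13.7 a, so a = 3.5350 m/s².
Then from the hanging block's equation, T = 2.7 × (9.8 + 3.5350) = 36.005 N.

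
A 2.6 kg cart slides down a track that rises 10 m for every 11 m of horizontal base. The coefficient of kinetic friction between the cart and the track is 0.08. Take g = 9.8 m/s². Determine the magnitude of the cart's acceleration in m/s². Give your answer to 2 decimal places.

Resolving the weight along the incline: the component pulling the cart down the slope is mg sin 42.27° = 2.6 × 9.8 × 0.6727 = 17.140 N, and the normal force is N = mg cos 42.27° = 2.6 × 9.8 × 0.7399 = 18.853 N.
Kinetic friction acts up the slope with magnitude f = μN = 0.08 × 18.853 = 1.508 N.
Net force along the incline is 17.140 − 1.508 = 15.632 N, so a = 15.632 / 2.6 = 6.0123 m/s².

6.01 m/s²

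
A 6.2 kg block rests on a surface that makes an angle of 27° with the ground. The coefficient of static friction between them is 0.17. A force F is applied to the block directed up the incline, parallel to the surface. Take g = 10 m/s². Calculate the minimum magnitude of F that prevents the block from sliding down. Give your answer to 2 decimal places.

18.76 N

The normal force is N = mg cos 27° = 55.242 N. With F at its minimum the block is on the verge of sliding down, so static friction is at its maximum μ_s N = 0.17 × 55.242 = 9.391 N and acts up the slope.
Equilibrium along the incline: F + μ_s N = mg sin 27°, so F = 28.147 − 9.391 = 18.756 N.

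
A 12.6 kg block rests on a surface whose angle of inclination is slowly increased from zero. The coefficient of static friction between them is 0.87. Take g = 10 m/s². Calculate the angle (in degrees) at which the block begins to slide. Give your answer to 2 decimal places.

At the threshold of sliding, static friction is at its maximum μ_s N and exactly balances the weight component along the incline: mg sin θ = μ_s mg cos θ.
Hence tan θ = μ_s = 0.87, so θ = arctan(0.87) = 41.0233°.

41.02°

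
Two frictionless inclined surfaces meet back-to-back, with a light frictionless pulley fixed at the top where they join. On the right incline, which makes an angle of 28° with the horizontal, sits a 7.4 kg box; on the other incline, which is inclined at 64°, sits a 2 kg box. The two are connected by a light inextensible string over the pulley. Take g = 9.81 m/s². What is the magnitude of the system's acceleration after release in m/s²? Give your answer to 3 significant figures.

Resolve each weight along its own incline: the 7.4 kg mass has component 7.4 × 9.81 × sin 28° = 34.081 N down its slope, and the 2 kg mass has 2 × 9.81 × sin 64° = 17.634 N down its slope.
The 7.4 kg side's 34.081 N exceeds the other side's 17.634 N, so that mass slides down and the 2 kg mass slides up. Taking that direction as positive, Newton's second law for the whole system gives 34.081 − 17.634 = (7.4 + 2) a, so a = 16.447 / 9.4 = 1.7497 m/s².

1.75 m/s²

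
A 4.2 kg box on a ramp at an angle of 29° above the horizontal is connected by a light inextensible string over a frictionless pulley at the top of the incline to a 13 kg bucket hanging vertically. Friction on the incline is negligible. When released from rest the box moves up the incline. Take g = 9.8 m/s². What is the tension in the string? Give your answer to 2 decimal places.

46.19 N

For the box on the incline: the weight component along the slope is m₁g sin 29° = 4.2 × 9.8 × 0.4848 = 19.954 N and the normal force is N = m₁g cos 29° = 35.999 N.
Newton's second law for the box (up-slope positive): T − 19.954 = 4.2 a. For the hanging bucket (downward positive): 13 × 9.8 − T = 13 a.
Adding the two equations eliminates T: 107.446 = 17.2 a, so a = 6.2469 m/s².
Then from the hanging bucket's equation, T = 13 × (9.8 − 6.2469) = 46.190 N.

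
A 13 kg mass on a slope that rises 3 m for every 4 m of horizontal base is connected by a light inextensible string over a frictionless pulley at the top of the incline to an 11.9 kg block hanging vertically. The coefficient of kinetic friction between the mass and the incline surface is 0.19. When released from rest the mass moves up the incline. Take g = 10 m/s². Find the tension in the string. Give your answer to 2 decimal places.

For the mass on the incline: the weight component along the slope is m₁g sin 36.87° = 13 × 10 × 0.6000 = 78.000 N and the normal force is N = m₁g cos 36.87° = 104.000 N.
Kinetic friction opposes the mass's motion up the incline: f = μN = 0.19 × 104.000 = 19.760 N acting down the slope.
Newton's second law for the mass (up-slope positive): T − 78.000 − 19.760 = 13 a. For the hanging block (downward positive): 11.9 × 10 − T = 11.9 a.
Adding the two equations eliminates T: 21.240 = 24.9 a, so a = 0.8530 m/s².
Then from the hanging block's equation, T = 11.9 × (10 − 0.8530) = 108.849 N.

108.85 N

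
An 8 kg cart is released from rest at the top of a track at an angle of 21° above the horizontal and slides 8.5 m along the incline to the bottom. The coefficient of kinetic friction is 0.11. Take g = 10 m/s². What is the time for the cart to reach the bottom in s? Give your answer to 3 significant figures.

The weight component along the incline is mg sin 21° = 28.669 N and the normal force is N = mg cos 21° = 74.686 N.
Friction up the slope is f = μN = 0.11 × 74.686 = 8.215 N, so the net downslope force is 28.669 − 8.215 = 20.454 N and a = 20.454 / 8 = 2.5568 m/s².
Starting from rest, L = ½at², so t = √(2L/a) = √(2 × 8.5 / 2.5568) = 2.5786 s.

2.58 s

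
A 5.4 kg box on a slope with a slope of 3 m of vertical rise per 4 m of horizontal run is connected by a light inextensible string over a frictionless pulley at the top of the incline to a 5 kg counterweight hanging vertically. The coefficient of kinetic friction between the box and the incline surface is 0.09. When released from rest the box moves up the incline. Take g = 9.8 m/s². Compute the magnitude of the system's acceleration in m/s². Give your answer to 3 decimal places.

For the box on the incline: the weight component along the slope is m₁g sin 36.87° = 5.4 × 9.8 × 0.6000 = 31.752 N and the normal force is N = m₁g cos 36.87° = 42.336 N.
Kinetic friction opposes the box's motion up the incline: f = μN = 0.09 × 42.336 = 3.810 N acting down the slope.
Newton's second law for the box (up-slope positive): T − 31.752 − 3.810 = 5.4 a. For the hanging counterweight (downward positive): 5 × 9.8 − T = 5 a.
Adding the two equations eliminates T: 13.438 = 10.4 a, so a = 1.2921 m/s².

1.292 m/s²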